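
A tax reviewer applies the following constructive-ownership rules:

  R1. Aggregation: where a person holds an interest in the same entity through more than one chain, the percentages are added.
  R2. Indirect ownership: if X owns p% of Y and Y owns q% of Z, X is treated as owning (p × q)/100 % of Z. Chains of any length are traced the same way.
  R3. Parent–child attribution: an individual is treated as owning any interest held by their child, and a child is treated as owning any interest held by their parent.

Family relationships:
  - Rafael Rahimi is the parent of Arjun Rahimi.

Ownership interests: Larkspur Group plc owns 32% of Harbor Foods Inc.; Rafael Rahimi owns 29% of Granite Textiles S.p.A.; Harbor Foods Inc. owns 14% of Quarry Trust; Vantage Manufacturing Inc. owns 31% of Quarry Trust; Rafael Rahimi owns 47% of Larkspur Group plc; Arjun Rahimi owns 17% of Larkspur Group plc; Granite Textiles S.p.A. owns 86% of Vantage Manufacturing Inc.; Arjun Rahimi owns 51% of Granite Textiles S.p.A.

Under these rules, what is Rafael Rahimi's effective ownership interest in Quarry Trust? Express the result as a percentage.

24.1952%

By parent–child attribution (R3), Rafael Rahimi is treated as also owning Arjun Rahimi's interest in Larkspur Group plc, giving 47% + 17% = 64%.
By parent–child attribution (R3), Rafael Rahimi is treated as also owning Arjun Rahimi's interest in Granite Textiles S.p.A, giving 29% + 51% = 80%.
Chain via Larkspur Group plc → Harbor Foods Inc. (R2): 64% × 32% × 14% = 2.8672% of Quarry Trust.
Chain via Granite Textiles S.p.A. → Vantage Manufacturing Inc. (R2): 80% × 86% × 31% = 21.328% of Quarry Trust.
Aggregating (R1): 2.8672% + 21.328% = 24.1952%.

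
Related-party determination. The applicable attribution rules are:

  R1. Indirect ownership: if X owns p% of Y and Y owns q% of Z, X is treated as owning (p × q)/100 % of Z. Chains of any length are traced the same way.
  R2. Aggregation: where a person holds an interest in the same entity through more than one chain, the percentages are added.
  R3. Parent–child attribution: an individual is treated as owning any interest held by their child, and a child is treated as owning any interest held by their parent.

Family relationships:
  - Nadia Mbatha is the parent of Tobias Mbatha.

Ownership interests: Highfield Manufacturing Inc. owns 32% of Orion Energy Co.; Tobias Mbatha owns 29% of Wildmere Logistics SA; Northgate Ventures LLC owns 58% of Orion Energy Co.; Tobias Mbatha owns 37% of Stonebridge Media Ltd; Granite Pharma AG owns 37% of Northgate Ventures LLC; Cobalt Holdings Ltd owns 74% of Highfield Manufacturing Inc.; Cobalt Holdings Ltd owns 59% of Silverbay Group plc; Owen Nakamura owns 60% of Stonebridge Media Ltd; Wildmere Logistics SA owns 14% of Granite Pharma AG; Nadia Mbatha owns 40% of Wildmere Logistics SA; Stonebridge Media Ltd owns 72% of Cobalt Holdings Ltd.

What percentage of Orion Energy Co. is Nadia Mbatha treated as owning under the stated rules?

8.381388%

By parent–child attribution (R3), Nadia Mbatha is treated as also owning Tobias Mbatha's interest in Wildmere Logistics SA, giving 40% + 29% = 69%.
By parent–child attribution (R3), Nadia Mbatha is treated as owning Tobias Mbatha's 37% interest in Stonebridge Media Ltd.
Chain via Wildmere Logistics SA → Granite Pharma AG → Northgate Ventures LLC (R1): 69% × 14% × 37% × 58% = 2.073036% of Orion Energy Co.
Chain via Stonebridge Media Ltd → Cobalt Holdings Ltd → Highfield Manufacturing Inc. (R1): 37% × 72% × 74% × 32% = 6.308352% of Orion Energy Co.
Aggregating (R2): 2.073036% + 6.308352% = 8.381388%.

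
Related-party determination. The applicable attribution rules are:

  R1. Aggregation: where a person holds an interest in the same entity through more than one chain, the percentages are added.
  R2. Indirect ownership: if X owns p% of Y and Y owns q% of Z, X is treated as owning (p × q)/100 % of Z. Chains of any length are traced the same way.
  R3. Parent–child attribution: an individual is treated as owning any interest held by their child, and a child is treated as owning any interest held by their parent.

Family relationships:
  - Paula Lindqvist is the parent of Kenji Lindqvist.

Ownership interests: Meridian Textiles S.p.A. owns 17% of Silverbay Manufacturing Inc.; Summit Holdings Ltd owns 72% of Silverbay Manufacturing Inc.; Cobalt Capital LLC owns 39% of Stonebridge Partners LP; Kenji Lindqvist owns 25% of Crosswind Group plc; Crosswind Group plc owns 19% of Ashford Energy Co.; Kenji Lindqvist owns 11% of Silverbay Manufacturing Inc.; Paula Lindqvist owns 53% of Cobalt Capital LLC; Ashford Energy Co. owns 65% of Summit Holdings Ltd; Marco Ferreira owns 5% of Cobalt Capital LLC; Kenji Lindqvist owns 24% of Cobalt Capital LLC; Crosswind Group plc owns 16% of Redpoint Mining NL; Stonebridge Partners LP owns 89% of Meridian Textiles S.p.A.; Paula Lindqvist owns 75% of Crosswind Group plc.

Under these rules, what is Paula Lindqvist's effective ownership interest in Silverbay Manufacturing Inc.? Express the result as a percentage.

24.435539%

By parent–child attribution (R3), Paula Lindqvist is treated as also owning Kenji Lindqvist's interest in Crosswind Group plc, giving 75% + 25% = 100%.
By parent–child attribution (R3), Paula Lindqvist is treated as also owning Kenji Lindqvist's interest in Cobalt Capital LLC, giving 53% + 24% = 77%.
By parent–child attribution (R3), Paula Lindqvist is treated as owning Kenji Lindqvist's 11% interest in Silverbay Manufacturing Inc.
Chain via Crosswind Group plc → Ashford Energy Co. → Summit Holdings Ltd (R2): 100% × 19% × 65% × 72% = 8.892% of Silverbay Manufacturing Inc.
Chain via Cobalt Capital LLC → Stonebridge Partners LP → Meridian Textiles S.p.A. (R2): 77% × 39% × 89% × 17% = 4.543539% of Silverbay Manufacturing Inc.
Direct interest in Silverbay Manufacturing Inc: 11%.
Aggregating (R1): 8.892% + 4.543539% + 11% = 24.435539%.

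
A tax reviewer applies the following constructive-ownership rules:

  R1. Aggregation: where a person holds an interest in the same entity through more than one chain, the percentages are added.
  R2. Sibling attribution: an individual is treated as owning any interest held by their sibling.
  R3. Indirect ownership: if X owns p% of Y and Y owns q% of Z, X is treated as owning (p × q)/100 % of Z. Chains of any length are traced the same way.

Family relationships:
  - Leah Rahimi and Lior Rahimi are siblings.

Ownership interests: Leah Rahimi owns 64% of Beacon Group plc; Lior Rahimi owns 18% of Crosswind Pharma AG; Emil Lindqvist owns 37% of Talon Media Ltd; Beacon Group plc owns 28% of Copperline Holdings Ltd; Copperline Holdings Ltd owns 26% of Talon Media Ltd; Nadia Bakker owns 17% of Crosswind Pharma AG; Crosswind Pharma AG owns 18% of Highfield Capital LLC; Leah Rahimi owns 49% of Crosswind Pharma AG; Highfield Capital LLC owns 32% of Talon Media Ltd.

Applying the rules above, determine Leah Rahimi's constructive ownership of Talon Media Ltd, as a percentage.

8.5184%

By sibling attribution (R2), Leah Rahimi is treated as also owning Lior Rahimi's interest in Crosswind Pharma AG, giving 49% + 18% = 67%.
Chain via Beacon Group plc → Copperline Holdings Ltd (R3): 64% × 28% × 26% = 4.6592% of Talon Media Ltd.
Chain via Crosswind Pharma AG → Highfield Capital LLC (R3): 67% × 18% × 32% = 3.8592% of Talon Media Ltd.
Aggregating (R1): 4.6592% + 3.8592% = 8.5184%.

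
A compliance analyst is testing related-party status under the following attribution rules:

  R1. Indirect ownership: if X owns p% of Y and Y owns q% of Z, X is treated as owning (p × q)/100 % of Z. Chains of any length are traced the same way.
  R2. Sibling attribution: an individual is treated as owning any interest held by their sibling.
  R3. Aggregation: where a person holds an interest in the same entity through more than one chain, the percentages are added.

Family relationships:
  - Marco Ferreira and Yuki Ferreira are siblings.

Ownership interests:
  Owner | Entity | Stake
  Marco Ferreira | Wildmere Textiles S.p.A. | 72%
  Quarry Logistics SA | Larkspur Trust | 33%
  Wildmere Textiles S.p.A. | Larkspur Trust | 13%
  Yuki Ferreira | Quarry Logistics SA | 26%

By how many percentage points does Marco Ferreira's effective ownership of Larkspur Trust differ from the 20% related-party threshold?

By sibling attribution (R2), Marco Ferreira is treated as owning Yuki Ferreira's 26% interest in Quarry Logistics SA.
Chain via Wildmere Textiles S.p.A. (R1): 72% × 13% = 9.36% of Larkspur Trust.
Chain via Quarry Logistics SA (R1): 26% × 33% = 8.58% of Larkspur Trust.
Aggregating (R3): 9.36% + 8.58% = 17.94%.
17.94% falls short of the 20% threshold by 2.06 percentage points.

2.06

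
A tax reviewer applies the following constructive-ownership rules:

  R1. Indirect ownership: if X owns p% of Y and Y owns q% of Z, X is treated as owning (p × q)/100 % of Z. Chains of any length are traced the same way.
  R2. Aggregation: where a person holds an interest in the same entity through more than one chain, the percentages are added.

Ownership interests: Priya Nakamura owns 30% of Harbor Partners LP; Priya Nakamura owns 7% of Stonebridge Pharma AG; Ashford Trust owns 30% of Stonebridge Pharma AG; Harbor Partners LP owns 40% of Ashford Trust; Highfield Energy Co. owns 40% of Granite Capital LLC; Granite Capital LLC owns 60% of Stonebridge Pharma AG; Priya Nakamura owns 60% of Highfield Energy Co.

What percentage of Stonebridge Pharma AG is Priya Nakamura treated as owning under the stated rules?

25%

Chain via Highfield Energy Co. → Granite Capital LLC (R1): 60% × 40% × 60% = 14.4% of Stonebridge Pharma AG.
Chain via Harbor Partners LP → Ashford Trust (R1): 30% × 40% × 30% = 3.6% of Stonebridge Pharma AG.
Direct interest in Stonebridge Pharma AG: 7%.
Aggregating (R2): 14.4% + 3.6% + 7% = 25%.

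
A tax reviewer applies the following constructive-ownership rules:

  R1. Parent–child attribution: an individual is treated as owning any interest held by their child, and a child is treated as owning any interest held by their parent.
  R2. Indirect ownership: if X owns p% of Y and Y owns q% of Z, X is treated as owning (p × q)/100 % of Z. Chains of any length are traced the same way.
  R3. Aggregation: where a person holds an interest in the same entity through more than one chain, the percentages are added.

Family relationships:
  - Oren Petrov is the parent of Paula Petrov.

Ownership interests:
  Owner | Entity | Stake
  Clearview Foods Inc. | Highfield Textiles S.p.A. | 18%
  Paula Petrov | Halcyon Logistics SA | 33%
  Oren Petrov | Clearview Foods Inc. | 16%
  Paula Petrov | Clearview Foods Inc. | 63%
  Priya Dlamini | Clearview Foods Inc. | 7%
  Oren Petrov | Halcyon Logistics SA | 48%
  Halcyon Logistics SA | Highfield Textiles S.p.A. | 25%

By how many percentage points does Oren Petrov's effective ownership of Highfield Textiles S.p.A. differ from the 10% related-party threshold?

By parent–child attribution (R1), Oren Petrov is treated as also owning Paula Petrov's interest in Halcyon Logistics SA, giving 48% + 33% = 81%.
By parent–child attribution (R1), Oren Petrov is treated as also owning Paula Petrov's interest in Clearview Foods Inc, giving 16% + 63% = 79%.
Chain via Halcyon Logistics SA (R2): 81% × 25% = 20.25% of Highfield Textiles S.p.A.
Chain via Clearview Foods Inc. (R2): 79% × 18% = 14.22% of Highfield Textiles S.p.A.
Aggregating (R3): 20.25% + 14.22% = 34.47%.
34.47% exceeds the 10% threshold by 24.47 percentage points.

24.47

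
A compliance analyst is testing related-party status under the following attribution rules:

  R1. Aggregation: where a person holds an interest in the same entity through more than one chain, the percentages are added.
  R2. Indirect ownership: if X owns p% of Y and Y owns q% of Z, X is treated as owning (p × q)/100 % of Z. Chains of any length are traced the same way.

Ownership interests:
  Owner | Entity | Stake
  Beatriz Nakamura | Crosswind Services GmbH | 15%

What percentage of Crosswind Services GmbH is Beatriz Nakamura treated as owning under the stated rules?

Direct interest in Crosswind Services GmbH: 15%.

15%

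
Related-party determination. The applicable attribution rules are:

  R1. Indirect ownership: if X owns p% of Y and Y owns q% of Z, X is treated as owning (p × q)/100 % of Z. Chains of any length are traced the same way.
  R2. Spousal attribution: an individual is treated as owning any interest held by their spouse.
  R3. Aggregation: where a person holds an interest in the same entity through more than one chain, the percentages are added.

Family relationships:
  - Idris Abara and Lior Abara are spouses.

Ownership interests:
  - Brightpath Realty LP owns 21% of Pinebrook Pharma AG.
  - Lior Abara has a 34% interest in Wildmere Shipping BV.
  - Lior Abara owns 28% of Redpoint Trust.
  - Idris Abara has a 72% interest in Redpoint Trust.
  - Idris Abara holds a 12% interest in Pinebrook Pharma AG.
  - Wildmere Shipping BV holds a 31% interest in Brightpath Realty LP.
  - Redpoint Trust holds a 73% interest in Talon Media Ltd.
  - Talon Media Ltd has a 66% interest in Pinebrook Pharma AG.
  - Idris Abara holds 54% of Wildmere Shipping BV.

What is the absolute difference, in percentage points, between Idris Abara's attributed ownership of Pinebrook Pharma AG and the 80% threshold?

14.0912

By spousal attribution (R2), Idris Abara is treated as also owning Lior Abara's interest in Wildmere Shipping BV, giving 54% + 34% = 88%.
By spousal attribution (R2), Idris Abara is treated as also owning Lior Abara's interest in Redpoint Trust, giving 72% + 28% = 100%.
Chain via Wildmere Shipping BV → Brightpath Realty LP (R1): 88% × 31% × 21% = 5.7288% of Pinebrook Pharma AG.
Chain via Redpoint Trust → Talon Media Ltd (R1): 100% × 73% × 66% = 48.18% of Pinebrook Pharma AG.
Direct interest in Pinebrook Pharma AG: 12%.
Aggregating (R3): 5.7288% + 48.18% + 12% = 65.9088%.
65.9088% falls short of the 80% threshold by 14.0912 percentage points.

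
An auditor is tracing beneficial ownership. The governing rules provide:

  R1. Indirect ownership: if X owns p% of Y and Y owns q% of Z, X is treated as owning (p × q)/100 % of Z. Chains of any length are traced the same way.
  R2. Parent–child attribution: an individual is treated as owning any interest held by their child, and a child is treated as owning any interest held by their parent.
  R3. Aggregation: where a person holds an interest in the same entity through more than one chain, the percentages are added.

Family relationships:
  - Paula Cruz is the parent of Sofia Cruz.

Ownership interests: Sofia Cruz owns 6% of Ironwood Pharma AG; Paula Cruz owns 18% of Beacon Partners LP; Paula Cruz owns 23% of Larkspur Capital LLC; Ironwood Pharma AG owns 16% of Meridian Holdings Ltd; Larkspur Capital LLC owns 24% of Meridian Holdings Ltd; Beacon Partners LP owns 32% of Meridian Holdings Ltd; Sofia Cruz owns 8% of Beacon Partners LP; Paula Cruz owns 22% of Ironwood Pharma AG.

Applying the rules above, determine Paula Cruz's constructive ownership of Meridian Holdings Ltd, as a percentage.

By parent–child attribution (R2), Paula Cruz is treated as also owning Sofia Cruz's interest in Ironwood Pharma AG, giving 22% + 6% = 28%.
By parent–child attribution (R2), Paula Cruz is treated as also owning Sofia Cruz's interest in Beacon Partners LP, giving 18% + 8% = 26%.
Chain via Ironwood Pharma AG (R1): 28% × 16% = 4.48% of Meridian Holdings Ltd.
Chain via Beacon Partners LP (R1): 26% × 32% = 8.32% of Meridian Holdings Ltd.
Chain via Larkspur Capital LLC (R1): 23% × 24% = 5.52% of Meridian Holdings Ltd.
Aggregating (R3): 4.48% + 8.32% + 5.52% = 18.32%.

18.32%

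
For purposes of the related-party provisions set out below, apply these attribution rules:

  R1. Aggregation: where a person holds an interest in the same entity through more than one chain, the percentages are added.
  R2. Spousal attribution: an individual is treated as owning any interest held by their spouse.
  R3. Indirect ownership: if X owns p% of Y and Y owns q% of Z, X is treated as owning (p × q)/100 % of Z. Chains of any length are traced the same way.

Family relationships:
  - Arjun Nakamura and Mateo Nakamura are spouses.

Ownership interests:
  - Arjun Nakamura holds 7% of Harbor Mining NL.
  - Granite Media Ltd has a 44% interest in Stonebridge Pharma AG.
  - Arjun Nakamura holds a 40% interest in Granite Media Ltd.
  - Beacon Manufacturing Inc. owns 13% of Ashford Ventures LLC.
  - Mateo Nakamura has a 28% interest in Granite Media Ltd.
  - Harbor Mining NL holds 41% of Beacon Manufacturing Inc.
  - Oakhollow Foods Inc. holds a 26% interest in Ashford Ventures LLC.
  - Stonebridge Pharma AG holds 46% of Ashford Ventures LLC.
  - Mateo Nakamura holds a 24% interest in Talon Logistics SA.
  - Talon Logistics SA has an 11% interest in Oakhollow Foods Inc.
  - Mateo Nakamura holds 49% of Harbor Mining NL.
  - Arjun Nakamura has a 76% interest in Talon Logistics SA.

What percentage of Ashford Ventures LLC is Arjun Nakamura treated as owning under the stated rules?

By spousal attribution (R2), Arjun Nakamura is treated as also owning Mateo Nakamura's interest in Granite Media Ltd, giving 40% + 28% = 68%.
By spousal attribution (R2), Arjun Nakamura is treated as also owning Mateo Nakamura's interest in Talon Logistics SA, giving 76% + 24% = 100%.
By spousal attribution (R2), Arjun Nakamura is treated as also owning Mateo Nakamura's interest in Harbor Mining NL, giving 7% + 49% = 56%.
Chain via Granite Media Ltd → Stonebridge Pharma AG (R3): 68% × 44% × 46% = 13.7632% of Ashford Ventures LLC.
Chain via Talon Logistics SA → Oakhollow Foods Inc. (R3): 100% × 11% × 26% = 2.86% of Ashford Ventures LLC.
Chain via Harbor Mining NL → Beacon Manufacturing Inc. (R3): 56% × 41% × 13% = 2.9848% of Ashford Ventures LLC.
Aggregating (R1): 13.7632% + 2.86% + 2.9848% = 19.608%.

19.608%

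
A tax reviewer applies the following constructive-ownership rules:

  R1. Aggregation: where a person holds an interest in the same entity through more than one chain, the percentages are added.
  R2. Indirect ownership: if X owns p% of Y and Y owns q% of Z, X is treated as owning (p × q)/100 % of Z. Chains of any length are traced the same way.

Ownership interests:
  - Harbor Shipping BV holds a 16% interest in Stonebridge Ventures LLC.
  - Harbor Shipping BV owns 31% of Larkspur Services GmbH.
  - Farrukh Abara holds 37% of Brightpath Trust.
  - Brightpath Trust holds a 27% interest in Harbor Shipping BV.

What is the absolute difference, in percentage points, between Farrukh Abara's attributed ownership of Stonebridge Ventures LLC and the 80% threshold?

78.4016

Chain via Brightpath Trust → Harbor Shipping BV (R2): 37% × 27% × 16% = 1.5984% of Stonebridge Ventures LLC.
1.5984% falls short of the 80% threshold by 78.4016 percentage points.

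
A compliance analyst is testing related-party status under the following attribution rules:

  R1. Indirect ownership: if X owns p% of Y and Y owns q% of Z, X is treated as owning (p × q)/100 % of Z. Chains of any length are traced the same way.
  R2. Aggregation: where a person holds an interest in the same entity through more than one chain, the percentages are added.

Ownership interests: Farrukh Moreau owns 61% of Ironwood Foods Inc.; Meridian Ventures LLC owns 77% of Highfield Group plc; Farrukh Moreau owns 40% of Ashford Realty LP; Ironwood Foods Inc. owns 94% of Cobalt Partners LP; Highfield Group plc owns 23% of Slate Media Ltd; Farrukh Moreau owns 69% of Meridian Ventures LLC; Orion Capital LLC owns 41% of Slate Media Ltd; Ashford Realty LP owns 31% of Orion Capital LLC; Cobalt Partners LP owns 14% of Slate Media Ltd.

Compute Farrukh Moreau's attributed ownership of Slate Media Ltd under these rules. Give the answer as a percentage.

Chain via Meridian Ventures LLC → Highfield Group plc (R1): 69% × 77% × 23% = 12.2199% of Slate Media Ltd.
Chain via Ashford Realty LP → Orion Capital LLC (R1): 40% × 31% × 41% = 5.084% of Slate Media Ltd.
Chain via Ironwood Foods Inc. → Cobalt Partners LP (R1): 61% × 94% × 14% = 8.0276% of Slate Media Ltd.
Aggregating (R2): 12.2199% + 5.084% + 8.0276% = 25.3315%.

25.3315%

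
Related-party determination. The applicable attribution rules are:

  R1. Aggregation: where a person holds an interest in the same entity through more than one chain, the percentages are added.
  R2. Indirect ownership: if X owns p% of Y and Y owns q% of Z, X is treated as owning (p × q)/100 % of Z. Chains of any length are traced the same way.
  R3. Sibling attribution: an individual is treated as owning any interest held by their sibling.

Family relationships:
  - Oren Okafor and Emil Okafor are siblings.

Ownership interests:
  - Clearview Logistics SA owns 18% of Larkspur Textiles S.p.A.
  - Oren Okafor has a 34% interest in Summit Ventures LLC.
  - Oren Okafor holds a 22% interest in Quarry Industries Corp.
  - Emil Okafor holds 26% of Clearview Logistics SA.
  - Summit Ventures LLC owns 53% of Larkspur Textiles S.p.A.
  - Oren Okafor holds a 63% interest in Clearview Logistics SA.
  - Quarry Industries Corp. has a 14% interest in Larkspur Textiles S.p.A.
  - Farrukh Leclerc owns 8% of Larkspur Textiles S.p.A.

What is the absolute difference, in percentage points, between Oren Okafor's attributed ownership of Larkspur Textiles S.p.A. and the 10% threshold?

27.12

By sibling attribution (R3), Oren Okafor is treated as also owning Emil Okafor's interest in Clearview Logistics SA, giving 63% + 26% = 89%.
Chain via Quarry Industries Corp. (R2): 22% × 14% = 3.08% of Larkspur Textiles S.p.A.
Chain via Summit Ventures LLC (R2): 34% × 53% = 18.02% of Larkspur Textiles S.p.A.
Chain via Clearview Logistics SA (R2): 89% × 18% = 16.02% of Larkspur Textiles S.p.A.
Aggregating (R1): 3.08% + 18.02% + 16.02% = 37.12%.
37.12% exceeds the 10% threshold by 27.12 percentage points.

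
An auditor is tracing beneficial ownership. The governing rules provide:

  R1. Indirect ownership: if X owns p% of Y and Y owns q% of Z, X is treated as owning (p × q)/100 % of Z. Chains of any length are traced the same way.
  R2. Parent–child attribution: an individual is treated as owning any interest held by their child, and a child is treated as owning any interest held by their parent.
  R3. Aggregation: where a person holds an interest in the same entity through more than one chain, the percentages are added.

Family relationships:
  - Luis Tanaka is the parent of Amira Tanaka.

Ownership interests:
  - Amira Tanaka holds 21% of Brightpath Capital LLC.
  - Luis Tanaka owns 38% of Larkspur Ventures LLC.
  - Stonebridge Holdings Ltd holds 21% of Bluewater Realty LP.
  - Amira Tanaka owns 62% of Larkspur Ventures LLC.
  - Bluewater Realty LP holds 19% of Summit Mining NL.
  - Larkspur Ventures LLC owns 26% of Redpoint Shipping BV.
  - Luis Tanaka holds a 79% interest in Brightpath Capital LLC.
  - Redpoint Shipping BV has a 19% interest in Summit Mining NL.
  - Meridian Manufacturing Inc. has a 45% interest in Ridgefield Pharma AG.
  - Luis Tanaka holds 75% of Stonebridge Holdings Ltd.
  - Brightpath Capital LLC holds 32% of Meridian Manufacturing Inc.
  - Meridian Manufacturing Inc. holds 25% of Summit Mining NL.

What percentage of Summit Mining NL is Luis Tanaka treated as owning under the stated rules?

By parent–child attribution (R2), Luis Tanaka is treated as also owning Amira Tanaka's interest in Brightpath Capital LLC, giving 79% + 21% = 100%.
By parent–child attribution (R2), Luis Tanaka is treated as also owning Amira Tanaka's interest in Larkspur Ventures LLC, giving 38% + 62% = 100%.
Chain via Brightpath Capital LLC → Meridian Manufacturing Inc. (R1): 100% × 32% × 25% = 8% of Summit Mining NL.
Chain via Stonebridge Holdings Ltd → Bluewater Realty LP (R1): 75% × 21% × 19% = 2.9925% of Summit Mining NL.
Chain via Larkspur Ventures LLC → Redpoint Shipping BV (R1): 100% × 26% × 19% = 4.94% of Summit Mining NL.
Aggregating (R3): 8% + 2.9925% + 4.94% = 15.9325%.

15.9325%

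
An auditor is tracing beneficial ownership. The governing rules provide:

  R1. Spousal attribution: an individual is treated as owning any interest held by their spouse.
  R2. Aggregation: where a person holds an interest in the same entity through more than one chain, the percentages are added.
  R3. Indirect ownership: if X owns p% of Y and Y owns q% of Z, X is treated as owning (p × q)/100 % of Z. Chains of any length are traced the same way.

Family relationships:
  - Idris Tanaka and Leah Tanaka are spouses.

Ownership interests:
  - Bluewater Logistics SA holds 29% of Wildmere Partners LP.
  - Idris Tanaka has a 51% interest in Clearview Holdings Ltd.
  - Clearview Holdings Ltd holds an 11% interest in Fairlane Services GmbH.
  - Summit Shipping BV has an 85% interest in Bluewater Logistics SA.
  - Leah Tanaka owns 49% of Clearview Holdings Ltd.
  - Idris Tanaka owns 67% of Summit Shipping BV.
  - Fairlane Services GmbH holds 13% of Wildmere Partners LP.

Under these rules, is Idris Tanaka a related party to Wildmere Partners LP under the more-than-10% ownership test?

Yes

By spousal attribution (R1), Idris Tanaka is treated as also owning Leah Tanaka's interest in Clearview Holdings Ltd, giving 51% + 49% = 100%.
Chain via Summit Shipping BV → Bluewater Logistics SA (R3): 67% × 85% × 29% = 16.5155% of Wildmere Partners LP.
Chain via Clearview Holdings Ltd → Fairlane Services GmbH (R3): 100% × 11% × 13% = 1.43% of Wildmere Partners LP.
Aggregating (R2): 16.5155% + 1.43% = 17.9455%.
17.9455% exceeds the 10% threshold, so Idris is a related party to Wildmere Partners LP.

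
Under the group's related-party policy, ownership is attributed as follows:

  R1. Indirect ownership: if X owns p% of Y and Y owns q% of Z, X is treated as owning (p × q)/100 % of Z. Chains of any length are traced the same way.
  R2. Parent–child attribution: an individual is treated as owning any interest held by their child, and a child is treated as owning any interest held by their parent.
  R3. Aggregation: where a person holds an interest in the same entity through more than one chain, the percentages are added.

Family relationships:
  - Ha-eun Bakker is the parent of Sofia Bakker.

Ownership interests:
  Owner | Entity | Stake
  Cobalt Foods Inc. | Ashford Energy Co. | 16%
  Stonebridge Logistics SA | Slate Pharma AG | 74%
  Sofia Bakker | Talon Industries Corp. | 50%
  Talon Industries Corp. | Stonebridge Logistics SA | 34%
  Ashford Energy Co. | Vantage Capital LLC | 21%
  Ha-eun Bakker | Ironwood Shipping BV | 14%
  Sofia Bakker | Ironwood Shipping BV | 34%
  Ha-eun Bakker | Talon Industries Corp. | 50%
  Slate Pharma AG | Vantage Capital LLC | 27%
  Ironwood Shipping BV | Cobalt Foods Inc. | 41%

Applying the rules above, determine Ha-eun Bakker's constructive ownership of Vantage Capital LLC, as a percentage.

By parent–child attribution (R2), Ha-eun Bakker is treated as also owning Sofia Bakker's interest in Ironwood Shipping BV, giving 14% + 34% = 48%.
By parent–child attribution (R2), Ha-eun Bakker is treated as also owning Sofia Bakker's interest in Talon Industries Corp, giving 50% + 50% = 100%.
Chain via Ironwood Shipping BV → Cobalt Foods Inc. → Ashford Energy Co. (R1): 48% × 41% × 16% × 21% = 0.661248% of Vantage Capital LLC.
Chain via Talon Industries Corp. → Stonebridge Logistics SA → Slate Pharma AG (R1): 100% × 34% × 74% × 27% = 6.7932% of Vantage Capital LLC.
Aggregating (R3): 0.661248% + 6.7932% = 7.454448%.

7.454448%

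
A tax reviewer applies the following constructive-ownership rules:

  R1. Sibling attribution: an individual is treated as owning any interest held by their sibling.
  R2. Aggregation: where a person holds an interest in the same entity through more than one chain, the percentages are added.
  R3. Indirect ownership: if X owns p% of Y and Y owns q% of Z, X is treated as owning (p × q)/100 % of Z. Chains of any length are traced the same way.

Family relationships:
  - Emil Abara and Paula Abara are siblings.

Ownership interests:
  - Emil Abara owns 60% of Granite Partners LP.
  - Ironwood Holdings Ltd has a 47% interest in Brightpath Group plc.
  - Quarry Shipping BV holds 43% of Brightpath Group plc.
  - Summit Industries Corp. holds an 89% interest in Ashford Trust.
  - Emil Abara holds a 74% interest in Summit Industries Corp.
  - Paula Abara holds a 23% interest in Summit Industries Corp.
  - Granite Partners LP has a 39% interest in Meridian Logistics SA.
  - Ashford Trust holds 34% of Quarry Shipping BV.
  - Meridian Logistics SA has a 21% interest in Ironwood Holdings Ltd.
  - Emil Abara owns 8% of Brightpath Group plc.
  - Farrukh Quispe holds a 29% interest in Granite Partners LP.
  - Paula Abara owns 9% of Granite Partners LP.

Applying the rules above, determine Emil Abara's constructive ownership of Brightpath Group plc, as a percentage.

23.277463%

By sibling attribution (R1), Emil Abara is treated as also owning Paula Abara's interest in Granite Partners LP, giving 60% + 9% = 69%.
By sibling attribution (R1), Emil Abara is treated as also owning Paula Abara's interest in Summit Industries Corp, giving 74% + 23% = 97%.
Chain via Granite Partners LP → Meridian Logistics SA → Ironwood Holdings Ltd (R3): 69% × 39% × 21% × 47% = 2.656017% of Brightpath Group plc.
Chain via Summit Industries Corp. → Ashford Trust → Quarry Shipping BV (R3): 97% × 89% × 34% × 43% = 12.621446% of Brightpath Group plc.
Direct interest in Brightpath Group plc: 8%.
Aggregating (R2): 2.656017% + 12.621446% + 8% = 23.277463%.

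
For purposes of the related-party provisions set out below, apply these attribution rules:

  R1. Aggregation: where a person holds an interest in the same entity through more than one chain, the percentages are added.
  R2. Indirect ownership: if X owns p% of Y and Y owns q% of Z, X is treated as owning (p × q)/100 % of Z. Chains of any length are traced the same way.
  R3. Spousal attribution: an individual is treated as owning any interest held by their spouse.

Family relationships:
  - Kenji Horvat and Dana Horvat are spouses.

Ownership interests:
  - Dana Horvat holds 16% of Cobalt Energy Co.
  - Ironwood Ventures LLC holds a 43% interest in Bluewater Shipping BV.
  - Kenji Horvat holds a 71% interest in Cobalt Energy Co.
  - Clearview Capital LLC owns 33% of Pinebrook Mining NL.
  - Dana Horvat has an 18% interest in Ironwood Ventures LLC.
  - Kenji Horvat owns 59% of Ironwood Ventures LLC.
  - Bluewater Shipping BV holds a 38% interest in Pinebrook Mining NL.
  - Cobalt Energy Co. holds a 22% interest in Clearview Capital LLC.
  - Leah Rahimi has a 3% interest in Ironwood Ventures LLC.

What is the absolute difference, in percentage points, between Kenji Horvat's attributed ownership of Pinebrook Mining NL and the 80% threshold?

By spousal attribution (R3), Kenji Horvat is treated as also owning Dana Horvat's interest in Ironwood Ventures LLC, giving 59% + 18% = 77%.
By spousal attribution (R3), Kenji Horvat is treated as also owning Dana Horvat's interest in Cobalt Energy Co, giving 71% + 16% = 87%.
Chain via Ironwood Ventures LLC → Bluewater Shipping BV (R2): 77% × 43% × 38% = 12.5818% of Pinebrook Mining NL.
Chain via Cobalt Energy Co. → Clearview Capital LLC (R2): 87% × 22% × 33% = 6.3162% of Pinebrook Mining NL.
Aggregating (R1): 12.5818% + 6.3162% = 18.898%.
18.898% falls short of the 80% threshold by 61.102 percentage points.

61.102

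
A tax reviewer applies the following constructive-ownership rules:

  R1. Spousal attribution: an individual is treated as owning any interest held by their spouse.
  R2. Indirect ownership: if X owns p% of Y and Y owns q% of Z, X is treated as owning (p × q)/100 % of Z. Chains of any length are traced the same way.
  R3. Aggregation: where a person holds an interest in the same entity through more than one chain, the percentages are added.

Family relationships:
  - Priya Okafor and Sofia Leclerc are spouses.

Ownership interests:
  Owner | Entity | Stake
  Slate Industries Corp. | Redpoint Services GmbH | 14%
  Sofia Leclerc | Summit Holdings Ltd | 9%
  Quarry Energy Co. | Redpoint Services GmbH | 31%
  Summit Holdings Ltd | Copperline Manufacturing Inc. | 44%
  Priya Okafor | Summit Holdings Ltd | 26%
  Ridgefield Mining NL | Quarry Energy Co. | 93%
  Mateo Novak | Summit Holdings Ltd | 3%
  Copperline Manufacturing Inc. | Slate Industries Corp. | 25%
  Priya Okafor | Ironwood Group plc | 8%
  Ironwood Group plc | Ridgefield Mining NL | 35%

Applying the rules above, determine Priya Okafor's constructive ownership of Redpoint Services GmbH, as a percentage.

1.34624%

By spousal attribution (R1), Priya Okafor is treated as also owning Sofia Leclerc's interest in Summit Holdings Ltd, giving 26% + 9% = 35%.
Chain via Summit Holdings Ltd → Copperline Manufacturing Inc. → Slate Industries Corp. (R2): 35% × 44% × 25% × 14% = 0.539% of Redpoint Services GmbH.
Chain via Ironwood Group plc → Ridgefield Mining NL → Quarry Energy Co. (R2): 8% × 35% × 93% × 31% = 0.80724% of Redpoint Services GmbH.
Aggregating (R3): 0.539% + 0.80724% = 1.34624%.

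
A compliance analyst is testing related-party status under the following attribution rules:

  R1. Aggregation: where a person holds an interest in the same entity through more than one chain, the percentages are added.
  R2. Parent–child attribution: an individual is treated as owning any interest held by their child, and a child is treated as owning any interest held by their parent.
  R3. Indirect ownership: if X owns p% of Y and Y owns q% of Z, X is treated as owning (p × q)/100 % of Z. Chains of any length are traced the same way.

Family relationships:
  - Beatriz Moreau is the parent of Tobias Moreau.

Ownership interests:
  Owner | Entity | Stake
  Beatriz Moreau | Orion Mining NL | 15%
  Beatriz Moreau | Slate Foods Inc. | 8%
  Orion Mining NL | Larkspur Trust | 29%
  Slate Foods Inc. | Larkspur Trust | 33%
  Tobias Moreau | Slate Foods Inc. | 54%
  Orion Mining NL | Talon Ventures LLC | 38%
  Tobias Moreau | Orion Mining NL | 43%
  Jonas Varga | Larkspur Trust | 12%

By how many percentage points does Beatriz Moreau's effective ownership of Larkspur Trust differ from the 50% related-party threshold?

By parent–child attribution (R2), Beatriz Moreau is treated as also owning Tobias Moreau's interest in Slate Foods Inc, giving 8% + 54% = 62%.
By parent–child attribution (R2), Beatriz Moreau is treated as also owning Tobias Moreau's interest in Orion Mining NL, giving 15% + 43% = 58%.
Chain via Slate Foods Inc. (R3): 62% × 33% = 20.46% of Larkspur Trust.
Chain via Orion Mining NL (R3): 58% × 29% = 16.82% of Larkspur Trust.
Aggregating (R1): 20.46% + 16.82% = 37.28%.
37.28% falls short of the 50% threshold by 12.72 percentage points.

12.72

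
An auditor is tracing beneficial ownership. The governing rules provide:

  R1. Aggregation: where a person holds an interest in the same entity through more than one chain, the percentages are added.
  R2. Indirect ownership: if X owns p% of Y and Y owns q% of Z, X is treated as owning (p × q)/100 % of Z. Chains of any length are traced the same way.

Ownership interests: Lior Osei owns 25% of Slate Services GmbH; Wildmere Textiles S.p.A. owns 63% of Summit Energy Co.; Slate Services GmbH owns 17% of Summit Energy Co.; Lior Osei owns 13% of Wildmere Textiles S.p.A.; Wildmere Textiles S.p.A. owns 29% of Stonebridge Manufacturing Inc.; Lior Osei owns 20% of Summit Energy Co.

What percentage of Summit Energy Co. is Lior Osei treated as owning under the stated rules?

32.44%

Chain via Slate Services GmbH (R2): 25% × 17% = 4.25% of Summit Energy Co.
Chain via Wildmere Textiles S.p.A. (R2): 13% × 63% = 8.19% of Summit Energy Co.
Direct interest in Summit Energy Co: 20%.
Aggregating (R1): 4.25% + 8.19% + 20% = 32.44%.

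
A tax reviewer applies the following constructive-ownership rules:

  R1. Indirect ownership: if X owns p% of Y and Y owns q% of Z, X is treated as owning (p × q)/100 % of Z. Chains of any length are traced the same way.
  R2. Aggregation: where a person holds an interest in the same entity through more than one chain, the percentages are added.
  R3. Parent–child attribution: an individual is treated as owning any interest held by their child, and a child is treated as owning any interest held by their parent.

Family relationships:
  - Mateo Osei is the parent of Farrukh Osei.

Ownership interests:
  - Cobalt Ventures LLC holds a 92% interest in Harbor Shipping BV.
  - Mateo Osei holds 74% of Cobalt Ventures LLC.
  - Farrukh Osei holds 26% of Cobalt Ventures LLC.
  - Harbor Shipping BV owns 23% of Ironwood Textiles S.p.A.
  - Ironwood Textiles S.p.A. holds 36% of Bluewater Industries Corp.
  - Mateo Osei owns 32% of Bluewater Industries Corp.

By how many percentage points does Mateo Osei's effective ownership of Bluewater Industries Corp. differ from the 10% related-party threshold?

By parent–child attribution (R3), Mateo Osei is treated as also owning Farrukh Osei's interest in Cobalt Ventures LLC, giving 74% + 26% = 100%.
Chain via Cobalt Ventures LLC → Harbor Shipping BV → Ironwood Textiles S.p.A. (R1): 100% × 92% × 23% × 36% = 7.6176% of Bluewater Industries Corp.
Direct interest in Bluewater Industries Corp: 32%.
Aggregating (R2): 7.6176% + 32% = 39.6176%.
39.6176% exceeds the 10% threshold by 29.6176 percentage points.

29.6176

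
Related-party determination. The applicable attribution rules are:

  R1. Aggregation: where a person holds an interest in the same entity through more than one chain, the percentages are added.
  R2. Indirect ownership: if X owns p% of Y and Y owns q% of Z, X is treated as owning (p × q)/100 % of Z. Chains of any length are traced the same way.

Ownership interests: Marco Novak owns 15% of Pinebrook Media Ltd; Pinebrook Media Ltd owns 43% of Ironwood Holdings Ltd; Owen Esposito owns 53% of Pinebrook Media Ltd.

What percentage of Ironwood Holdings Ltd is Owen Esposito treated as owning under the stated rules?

22.79%

Chain via Pinebrook Media Ltd (R2): 53% × 43% = 22.79% of Ironwood Holdings Ltd.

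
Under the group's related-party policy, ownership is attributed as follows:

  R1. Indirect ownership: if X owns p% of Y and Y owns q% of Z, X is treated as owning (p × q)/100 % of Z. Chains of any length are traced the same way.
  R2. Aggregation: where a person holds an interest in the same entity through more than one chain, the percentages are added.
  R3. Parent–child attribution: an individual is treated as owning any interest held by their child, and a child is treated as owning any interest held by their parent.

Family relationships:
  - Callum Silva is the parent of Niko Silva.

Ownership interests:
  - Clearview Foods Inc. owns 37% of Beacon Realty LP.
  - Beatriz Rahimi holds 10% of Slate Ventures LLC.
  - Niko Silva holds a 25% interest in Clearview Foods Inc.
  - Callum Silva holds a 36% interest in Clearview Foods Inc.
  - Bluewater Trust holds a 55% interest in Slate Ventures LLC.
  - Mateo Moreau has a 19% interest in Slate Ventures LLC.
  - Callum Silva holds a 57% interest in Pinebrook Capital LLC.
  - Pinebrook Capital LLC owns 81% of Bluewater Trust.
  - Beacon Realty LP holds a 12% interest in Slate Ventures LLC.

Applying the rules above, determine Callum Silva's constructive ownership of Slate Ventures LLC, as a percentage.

By parent–child attribution (R3), Callum Silva is treated as also owning Niko Silva's interest in Clearview Foods Inc, giving 36% + 25% = 61%.
Chain via Pinebrook Capital LLC → Bluewater Trust (R1): 57% × 81% × 55% = 25.3935% of Slate Ventures LLC.
Chain via Clearview Foods Inc. → Beacon Realty LP (R1): 61% × 37% × 12% = 2.7084% of Slate Ventures LLC.
Aggregating (R2): 25.3935% + 2.7084% = 28.1019%.

28.1019%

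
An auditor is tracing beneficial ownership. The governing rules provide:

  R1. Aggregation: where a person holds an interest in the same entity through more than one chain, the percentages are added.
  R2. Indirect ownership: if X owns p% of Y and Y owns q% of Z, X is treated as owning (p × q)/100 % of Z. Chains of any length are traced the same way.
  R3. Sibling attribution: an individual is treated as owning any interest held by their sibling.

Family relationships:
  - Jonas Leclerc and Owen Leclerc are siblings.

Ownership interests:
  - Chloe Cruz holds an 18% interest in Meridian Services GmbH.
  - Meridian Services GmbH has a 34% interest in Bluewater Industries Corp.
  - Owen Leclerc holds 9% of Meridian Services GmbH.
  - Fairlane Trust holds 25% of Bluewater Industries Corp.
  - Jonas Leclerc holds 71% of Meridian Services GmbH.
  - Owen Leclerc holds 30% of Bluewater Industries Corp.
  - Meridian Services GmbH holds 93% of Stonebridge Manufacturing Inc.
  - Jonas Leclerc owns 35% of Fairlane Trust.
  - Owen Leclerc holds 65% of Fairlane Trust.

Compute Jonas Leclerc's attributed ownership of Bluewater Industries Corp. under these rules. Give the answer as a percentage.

82.2%

By sibling attribution (R3), Jonas Leclerc is treated as also owning Owen Leclerc's interest in Fairlane Trust, giving 35% + 65% = 100%.
By sibling attribution (R3), Jonas Leclerc is treated as also owning Owen Leclerc's interest in Meridian Services GmbH, giving 71% + 9% = 80%.
By sibling attribution (R3), Jonas Leclerc is treated as owning Owen Leclerc's 30% interest in Bluewater Industries Corp.
Chain via Fairlane Trust (R2): 100% × 25% = 25% of Bluewater Industries Corp.
Chain via Meridian Services GmbH (R2): 80% × 34% = 27.2% of Bluewater Industries Corp.
Direct interest in Bluewater Industries Corp: 30%.
Aggregating (R1): 25% + 27.2% + 30% = 82.2%.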